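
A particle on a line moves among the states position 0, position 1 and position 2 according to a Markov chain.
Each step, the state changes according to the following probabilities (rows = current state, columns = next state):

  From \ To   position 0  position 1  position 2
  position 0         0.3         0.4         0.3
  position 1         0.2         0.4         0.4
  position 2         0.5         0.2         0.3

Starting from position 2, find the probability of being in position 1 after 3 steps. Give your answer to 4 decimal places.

Propagate the distribution vector 3 steps from position 2.
After 0 steps: (0.0000, 0.0000, 1.0000)
After 1 step: (0.5000, 0.2000, 0.3000)
After 2 steps: (0.3400, 0.3400, 0.3200)
After 3 steps: (0.3300, 0.3360, 0.3340)
P(in position 1 after 3 steps) = 0.3360

0.3360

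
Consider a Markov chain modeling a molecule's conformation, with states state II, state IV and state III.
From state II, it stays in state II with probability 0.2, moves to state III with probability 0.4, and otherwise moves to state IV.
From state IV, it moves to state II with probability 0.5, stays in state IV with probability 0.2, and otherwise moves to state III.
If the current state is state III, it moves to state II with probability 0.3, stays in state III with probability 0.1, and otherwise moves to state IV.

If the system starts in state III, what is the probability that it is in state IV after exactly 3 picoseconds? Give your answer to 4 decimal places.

0.4020

Propagate the distribution vector 3 picoseconds from state III.
After 0 picoseconds: (0.0000, 0.0000, 1.0000)
After 1 picosecond: (0.3000, 0.6000, 0.1000)
After 2 picoseconds: (0.3900, 0.3000, 0.3100)
After 3 picoseconds: (0.3210, 0.4020, 0.2770)
P(in state IV after 3 picoseconds) = 0.4020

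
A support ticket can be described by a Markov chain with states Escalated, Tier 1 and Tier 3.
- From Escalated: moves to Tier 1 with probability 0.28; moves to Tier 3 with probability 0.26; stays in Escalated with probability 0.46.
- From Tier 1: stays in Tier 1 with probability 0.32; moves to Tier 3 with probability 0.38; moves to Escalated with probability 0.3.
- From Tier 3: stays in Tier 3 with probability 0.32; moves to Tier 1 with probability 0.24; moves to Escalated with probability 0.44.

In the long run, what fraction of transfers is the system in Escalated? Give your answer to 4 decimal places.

Let the stationary distribution be π with π = πP and π_1 + π_2 + π_3 = 1.
π_1 = 0.46·π_1 + 0.3·π_2 + 0.44·π_3
π_2 = 0.28·π_1 + 0.32·π_2 + 0.24·π_3
Solving with the normalization constraint gives π = (0.4092, 0.2787, 0.3122).
So the stationary probability of Escalated is 0.4092.

0.4092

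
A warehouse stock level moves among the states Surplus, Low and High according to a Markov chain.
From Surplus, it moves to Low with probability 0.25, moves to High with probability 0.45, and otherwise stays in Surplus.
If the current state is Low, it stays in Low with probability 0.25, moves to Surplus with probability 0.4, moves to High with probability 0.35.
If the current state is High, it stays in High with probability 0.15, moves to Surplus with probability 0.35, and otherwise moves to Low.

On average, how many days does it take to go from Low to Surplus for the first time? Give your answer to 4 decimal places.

Let t(s) be the expected number of days to first reach Surplus from state s, with t(Surplus) = 0. Conditioning on the first day:
t(Low) = 1 + 0.25·t(Low) + 0.35·t(High)
t(High) = 1 + 0.5·t(Low) + 0.15·t(High)
Solving: t(Low) = 2.5946, t(High) = 2.7027.
Expected days from Low to Surplus: 2.5946.

2.5946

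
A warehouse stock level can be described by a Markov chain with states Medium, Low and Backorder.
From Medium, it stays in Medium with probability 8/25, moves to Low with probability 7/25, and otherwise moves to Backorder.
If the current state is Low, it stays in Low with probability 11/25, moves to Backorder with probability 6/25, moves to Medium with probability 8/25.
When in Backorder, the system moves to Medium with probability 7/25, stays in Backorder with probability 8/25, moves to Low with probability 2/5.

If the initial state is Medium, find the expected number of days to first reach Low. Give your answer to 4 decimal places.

3.0822

Let t(s) be the expected number of days to first reach Low from state s, with t(Low) = 0. Conditioning on the first day:
t(Medium) = 1 + 0.32·t(Medium) + 0.4·t(Backorder)
t(Backorder) = 1 + 0.28·t(Medium) + 0.32·t(Backorder)
Solving: t(Medium) = 3.0822, t(Backorder) = 2.7397.
Expected days from Medium to Low: 3.0822.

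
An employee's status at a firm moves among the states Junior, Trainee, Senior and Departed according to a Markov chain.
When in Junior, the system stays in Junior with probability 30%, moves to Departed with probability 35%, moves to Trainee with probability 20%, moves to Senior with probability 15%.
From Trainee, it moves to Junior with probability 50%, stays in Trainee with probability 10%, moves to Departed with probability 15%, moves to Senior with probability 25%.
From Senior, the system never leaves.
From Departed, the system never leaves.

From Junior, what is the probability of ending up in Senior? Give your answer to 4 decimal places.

0.3491

Let h(s) be the probability of absorption at Senior starting from transient state s. Then h(Senior) = 1 and h(Departed) = 0. By first-step analysis:
h(Junior) = 0.3·h(Junior) + 0.2·h(Trainee) + 0.15·1 + 0.35·0
h(Trainee) = 0.5·h(Junior) + 0.1·h(Trainee) + 0.25·1 + 0.15·0
Solving: h(Junior) = 0.3491, h(Trainee) = 0.4717.
Starting from Junior, the probability is 0.3491.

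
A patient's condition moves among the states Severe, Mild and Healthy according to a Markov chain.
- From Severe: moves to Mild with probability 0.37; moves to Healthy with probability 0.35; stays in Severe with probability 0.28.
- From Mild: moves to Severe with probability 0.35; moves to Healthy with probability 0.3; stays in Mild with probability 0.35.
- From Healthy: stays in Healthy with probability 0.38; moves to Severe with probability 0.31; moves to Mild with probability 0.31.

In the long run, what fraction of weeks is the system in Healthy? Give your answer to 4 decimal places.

Let the stationary distribution be π with π = πP and π_1 + π_2 + π_3 = 1.
π_1 = 0.28·π_1 + 0.35·π_2 + 0.31·π_3
π_2 = 0.37·π_1 + 0.35·π_2 + 0.31·π_3
Solving with the normalization constraint gives π = (0.3143, 0.3426, 0.3432).
So the stationary probability of Healthy is 0.3432.

0.3432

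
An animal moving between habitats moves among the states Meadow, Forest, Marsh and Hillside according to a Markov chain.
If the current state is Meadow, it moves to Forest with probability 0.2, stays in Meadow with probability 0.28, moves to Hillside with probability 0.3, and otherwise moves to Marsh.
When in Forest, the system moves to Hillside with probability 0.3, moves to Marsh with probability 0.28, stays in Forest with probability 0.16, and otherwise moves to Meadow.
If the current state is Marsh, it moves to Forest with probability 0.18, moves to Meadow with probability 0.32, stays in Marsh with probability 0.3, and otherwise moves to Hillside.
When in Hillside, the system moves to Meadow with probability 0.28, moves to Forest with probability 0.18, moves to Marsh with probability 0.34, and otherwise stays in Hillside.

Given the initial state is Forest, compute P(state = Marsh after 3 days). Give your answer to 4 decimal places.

0.2830

Propagate the distribution vector 3 days from Forest.
After 0 days: (0.0000, 1.0000, 0.0000, 0.0000)
After 1 day: (0.2600, 0.1600, 0.2800, 0.3000)
After 2 days: (0.2880, 0.1820, 0.2880, 0.2420)
After 3 days: (0.2879, 0.1821, 0.2830, 0.2470)
P(in Marsh after 3 days) = 0.2830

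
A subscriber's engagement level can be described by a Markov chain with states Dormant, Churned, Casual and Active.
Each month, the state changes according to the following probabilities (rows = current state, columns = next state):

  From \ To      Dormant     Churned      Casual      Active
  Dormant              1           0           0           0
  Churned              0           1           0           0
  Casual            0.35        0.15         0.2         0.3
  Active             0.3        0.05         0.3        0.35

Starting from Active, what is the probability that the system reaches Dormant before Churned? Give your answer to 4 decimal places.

Let h(s) be the probability of absorption at Dormant starting from transient state s. Then h(Dormant) = 1 and h(Churned) = 0. By first-step analysis:
h(Casual) = 0.35·1 + 0.15·0 + 0.2·h(Casual) + 0.3·h(Active)
h(Active) = 0.3·1 + 0.05·0 + 0.3·h(Casual) + 0.35·h(Active)
Solving: h(Casual) = 0.7384, h(Active) = 0.8023.
Starting from Active, the probability is 0.8023.

0.8023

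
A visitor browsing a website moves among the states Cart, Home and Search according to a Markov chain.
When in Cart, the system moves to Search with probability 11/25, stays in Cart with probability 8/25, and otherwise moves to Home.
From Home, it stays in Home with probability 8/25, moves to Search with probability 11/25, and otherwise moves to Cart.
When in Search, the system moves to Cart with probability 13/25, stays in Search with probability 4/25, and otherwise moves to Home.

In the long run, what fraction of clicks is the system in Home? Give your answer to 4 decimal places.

Let the stationary distribution be π with π = πP and π_1 + π_2 + π_3 = 1.
π_1 = 0.32·π_1 + 0.24·π_2 + 0.52·π_3
π_2 = 0.24·π_1 + 0.32·π_2 + 0.32·π_3
Solving with the normalization constraint gives π = (0.3655, 0.2908, 0.3438).
So the stationary probability of Home is 0.2908.

0.2908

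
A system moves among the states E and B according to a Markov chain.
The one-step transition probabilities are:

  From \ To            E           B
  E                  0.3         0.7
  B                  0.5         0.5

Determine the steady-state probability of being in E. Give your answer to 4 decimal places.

Let the stationary distribution be π with π = πP and π_1 + π_2 = 1.
π_1 = 0.3·π_1 + 0.5·π_2
Solving with the normalization constraint gives π = (0.4167, 0.5833).
So the stationary probability of E is 0.4167.

0.4167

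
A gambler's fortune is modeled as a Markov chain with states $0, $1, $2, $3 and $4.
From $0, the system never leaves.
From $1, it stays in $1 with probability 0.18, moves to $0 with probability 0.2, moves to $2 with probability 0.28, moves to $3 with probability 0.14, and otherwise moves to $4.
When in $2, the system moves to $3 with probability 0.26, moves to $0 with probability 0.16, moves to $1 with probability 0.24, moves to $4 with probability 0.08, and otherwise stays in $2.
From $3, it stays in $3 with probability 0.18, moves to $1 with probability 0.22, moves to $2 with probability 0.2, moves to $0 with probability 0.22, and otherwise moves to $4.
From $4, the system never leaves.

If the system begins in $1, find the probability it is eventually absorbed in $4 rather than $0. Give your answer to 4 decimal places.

0.4610

Let h(s) be the probability of absorption at $4 starting from transient state s. Then h($4) = 1 and h($0) = 0. By first-step analysis:
h($1) = 0.2·0 + 0.18·h($1) + 0.28·h($2) + 0.14·h($3) + 0.2·1
h($2) = 0.16·0 + 0.24·h($1) + 0.26·h($2) + 0.26·h($3) + 0.08·1
h($3) = 0.22·0 + 0.22·h($1) + 0.2·h($2) + 0.18·h($3) + 0.18·1
Solving: h($1) = 0.4610, h($2) = 0.4136, h($3) = 0.4441.
Starting from $1, the probability is 0.4610.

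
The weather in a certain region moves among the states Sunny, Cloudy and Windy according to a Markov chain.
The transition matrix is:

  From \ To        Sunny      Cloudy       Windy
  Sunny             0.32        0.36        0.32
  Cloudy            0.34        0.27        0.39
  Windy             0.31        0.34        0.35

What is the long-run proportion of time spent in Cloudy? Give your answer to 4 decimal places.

0.3238

Let the stationary distribution be π with π = πP and π_1 + π_2 + π_3 = 1.
π_1 = 0.32·π_1 + 0.34·π_2 + 0.31·π_3
π_2 = 0.36·π_1 + 0.27·π_2 + 0.34·π_3
Solving with the normalization constraint gives π = (0.3229, 0.3238, 0.3533).
So the stationary probability of Cloudy is 0.3238.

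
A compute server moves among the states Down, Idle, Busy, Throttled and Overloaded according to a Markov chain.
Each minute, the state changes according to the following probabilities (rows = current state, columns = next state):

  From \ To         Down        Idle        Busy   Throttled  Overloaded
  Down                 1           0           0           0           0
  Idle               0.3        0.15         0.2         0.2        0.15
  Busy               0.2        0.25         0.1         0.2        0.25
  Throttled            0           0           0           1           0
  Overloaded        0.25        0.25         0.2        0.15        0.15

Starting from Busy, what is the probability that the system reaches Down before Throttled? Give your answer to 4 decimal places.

0.5513

Let h(s) be the probability of absorption at Down starting from transient state s. Then h(Down) = 1 and h(Throttled) = 0. By first-step analysis:
h(Idle) = 0.3·1 + 0.15·h(Idle) + 0.2·h(Busy) + 0.2·0 + 0.15·h(Overloaded)
h(Busy) = 0.2·1 + 0.25·h(Idle) + 0.1·h(Busy) + 0.2·0 + 0.25·h(Overloaded)
h(Overloaded) = 0.25·1 + 0.25·h(Idle) + 0.2·h(Busy) + 0.15·0 + 0.15·h(Overloaded)
Solving: h(Idle) = 0.5880, h(Busy) = 0.5513, h(Overloaded) = 0.5968.
Starting from Busy, the probability is 0.5513.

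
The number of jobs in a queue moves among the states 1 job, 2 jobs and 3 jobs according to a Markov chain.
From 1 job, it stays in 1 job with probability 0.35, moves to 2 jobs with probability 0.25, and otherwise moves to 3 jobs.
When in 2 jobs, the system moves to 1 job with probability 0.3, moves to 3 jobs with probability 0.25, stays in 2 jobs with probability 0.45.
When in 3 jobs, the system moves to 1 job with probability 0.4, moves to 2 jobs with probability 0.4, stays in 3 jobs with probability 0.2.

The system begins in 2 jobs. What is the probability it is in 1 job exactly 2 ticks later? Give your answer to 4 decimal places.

0.3400

Sum over the intermediate state after 1 tick:
P = P(2 jobs→1 job)·P(1 job→1 job) + P(2 jobs→2 jobs)·P(2 jobs→1 job) + P(2 jobs→3 jobs)·P(3 jobs→1 job)
  = 0.3×0.35 + 0.45×0.3 + 0.25×0.4
  = 0.1050 + 0.1350 + 0.1000 = 0.3400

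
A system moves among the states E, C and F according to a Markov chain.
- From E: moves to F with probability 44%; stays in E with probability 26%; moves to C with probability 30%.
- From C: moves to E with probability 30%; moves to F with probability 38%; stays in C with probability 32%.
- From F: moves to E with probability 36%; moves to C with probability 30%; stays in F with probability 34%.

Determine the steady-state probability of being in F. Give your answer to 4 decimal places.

Let the stationary distribution be π with π = πP and π_1 + π_2 + π_3 = 1.
π_1 = 0.26·π_1 + 0.3·π_2 + 0.36·π_3
π_2 = 0.3·π_1 + 0.32·π_2 + 0.3·π_3
Solving with the normalization constraint gives π = (0.3106, 0.3061, 0.3833).
So the stationary probability of F is 0.3833.

0.3833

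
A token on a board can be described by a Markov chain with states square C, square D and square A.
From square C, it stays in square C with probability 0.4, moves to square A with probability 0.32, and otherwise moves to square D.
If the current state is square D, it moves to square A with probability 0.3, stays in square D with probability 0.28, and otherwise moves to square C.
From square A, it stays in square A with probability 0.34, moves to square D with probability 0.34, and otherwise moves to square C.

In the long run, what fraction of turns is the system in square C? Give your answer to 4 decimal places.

Let the stationary distribution be π with π = πP and π_1 + π_2 + π_3 = 1.
π_1 = 0.4·π_1 + 0.42·π_2 + 0.32·π_3
π_2 = 0.28·π_1 + 0.28·π_2 + 0.34·π_3
Solving with the normalization constraint gives π = (0.3804, 0.2992, 0.3204).
So the stationary probability of square C is 0.3804.

0.3804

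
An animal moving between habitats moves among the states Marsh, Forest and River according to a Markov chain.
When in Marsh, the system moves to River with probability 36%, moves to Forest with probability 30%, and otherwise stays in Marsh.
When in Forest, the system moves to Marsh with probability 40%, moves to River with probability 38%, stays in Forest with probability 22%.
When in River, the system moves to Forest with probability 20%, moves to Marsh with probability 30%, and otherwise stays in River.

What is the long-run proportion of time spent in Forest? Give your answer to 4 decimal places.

0.2385

Let the stationary distribution be π with π = πP and π_1 + π_2 + π_3 = 1.
π_1 = 0.34·π_1 + 0.4·π_2 + 0.3·π_3
π_2 = 0.3·π_1 + 0.22·π_2 + 0.2·π_3
Solving with the normalization constraint gives π = (0.3373, 0.2385, 0.4242).
So the stationary probability of Forest is 0.2385.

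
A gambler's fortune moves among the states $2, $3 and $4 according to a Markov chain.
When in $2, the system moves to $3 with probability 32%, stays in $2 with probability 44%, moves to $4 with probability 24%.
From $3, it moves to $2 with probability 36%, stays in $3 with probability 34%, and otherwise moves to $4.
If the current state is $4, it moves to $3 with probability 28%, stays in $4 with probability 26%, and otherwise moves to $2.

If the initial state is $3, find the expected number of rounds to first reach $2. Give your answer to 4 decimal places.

Let t(s) be the expected number of rounds to first reach $2 from state s, with t($2) = 0. Conditioning on the first round:
t($3) = 1 + 0.34·t($3) + 0.3·t($4)
t($4) = 1 + 0.28·t($3) + 0.26·t($4)
Solving: t($3) = 2.5717, t($4) = 2.3244.
Expected rounds from $3 to $2: 2.5717.

2.5717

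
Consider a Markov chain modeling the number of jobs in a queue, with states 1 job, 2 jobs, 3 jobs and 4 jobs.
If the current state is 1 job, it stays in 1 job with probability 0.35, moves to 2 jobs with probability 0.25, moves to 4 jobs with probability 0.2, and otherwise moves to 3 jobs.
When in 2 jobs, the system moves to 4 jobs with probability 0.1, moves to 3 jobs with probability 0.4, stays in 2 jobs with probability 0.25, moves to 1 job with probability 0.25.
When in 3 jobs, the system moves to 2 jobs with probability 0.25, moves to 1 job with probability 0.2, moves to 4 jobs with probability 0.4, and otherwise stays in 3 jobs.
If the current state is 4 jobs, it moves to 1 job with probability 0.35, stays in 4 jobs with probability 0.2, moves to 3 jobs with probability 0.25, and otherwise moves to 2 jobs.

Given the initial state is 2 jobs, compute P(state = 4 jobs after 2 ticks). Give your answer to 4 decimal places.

Propagate the distribution vector 2 ticks from 2 jobs.
After 0 ticks: (0.0000, 1.0000, 0.0000, 0.0000)
After 1 tick: (0.2500, 0.2500, 0.4000, 0.1000)
After 2 ticks: (0.2650, 0.2450, 0.2350, 0.2550)
P(in 4 jobs after 2 ticks) = 0.2550

0.2550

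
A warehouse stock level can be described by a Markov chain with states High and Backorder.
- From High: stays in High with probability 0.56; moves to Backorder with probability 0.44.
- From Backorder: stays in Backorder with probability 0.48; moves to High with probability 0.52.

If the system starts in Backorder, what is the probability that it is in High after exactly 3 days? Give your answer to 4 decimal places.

0.5416

Propagate the distribution vector 3 days from Backorder.
After 0 days: (0.0000, 1.0000)
After 1 day: (0.5200, 0.4800)
After 2 days: (0.5408, 0.4592)
After 3 days: (0.5416, 0.4584)
P(in High after 3 days) = 0.5416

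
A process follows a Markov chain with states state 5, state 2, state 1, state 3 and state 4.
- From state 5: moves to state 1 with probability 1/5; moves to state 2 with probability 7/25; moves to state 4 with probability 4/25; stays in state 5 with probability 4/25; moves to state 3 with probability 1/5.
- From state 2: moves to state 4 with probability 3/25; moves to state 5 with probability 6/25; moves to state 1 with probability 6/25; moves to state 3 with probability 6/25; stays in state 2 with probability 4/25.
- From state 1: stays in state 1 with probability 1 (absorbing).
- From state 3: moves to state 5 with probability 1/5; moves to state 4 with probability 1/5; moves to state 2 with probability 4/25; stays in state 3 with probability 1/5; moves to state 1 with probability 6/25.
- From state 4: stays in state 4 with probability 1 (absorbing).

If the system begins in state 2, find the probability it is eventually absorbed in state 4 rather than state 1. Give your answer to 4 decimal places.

Let h(s) be the probability of absorption at state 4 starting from transient state s. Then h(state 4) = 1 and h(state 1) = 0. By first-step analysis:
h(state 5) = 0.16·h(state 5) + 0.28·h(state 2) + 0.2·0 + 0.2·h(state 3) + 0.16·1
h(state 2) = 0.24·h(state 5) + 0.16·h(state 2) + 0.24·0 + 0.24·h(state 3) + 0.12·1
h(state 3) = 0.2·h(state 5) + 0.16·h(state 2) + 0.24·0 + 0.2·h(state 3) + 0.2·1
Solving: h(state 5) = 0.4227, h(state 2) = 0.3874, h(state 3) = 0.4332.
Starting from state 2, the probability is 0.3874.

0.3874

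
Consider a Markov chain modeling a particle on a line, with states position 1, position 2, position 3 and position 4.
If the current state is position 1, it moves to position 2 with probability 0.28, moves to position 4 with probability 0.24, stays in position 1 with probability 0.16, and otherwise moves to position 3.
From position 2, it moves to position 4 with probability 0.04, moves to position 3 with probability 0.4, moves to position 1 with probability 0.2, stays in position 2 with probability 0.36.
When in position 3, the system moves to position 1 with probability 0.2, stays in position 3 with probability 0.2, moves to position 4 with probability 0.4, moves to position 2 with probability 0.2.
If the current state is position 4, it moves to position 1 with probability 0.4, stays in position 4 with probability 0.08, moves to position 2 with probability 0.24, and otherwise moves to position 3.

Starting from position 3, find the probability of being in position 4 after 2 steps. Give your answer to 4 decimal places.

0.1680

Propagate the distribution vector 2 steps from position 3.
After 0 steps: (0.0000, 0.0000, 1.0000, 0.0000)
After 1 step: (0.2000, 0.2000, 0.2000, 0.4000)
After 2 steps: (0.2720, 0.2640, 0.2960, 0.1680)
P(in position 4 after 2 steps) = 0.1680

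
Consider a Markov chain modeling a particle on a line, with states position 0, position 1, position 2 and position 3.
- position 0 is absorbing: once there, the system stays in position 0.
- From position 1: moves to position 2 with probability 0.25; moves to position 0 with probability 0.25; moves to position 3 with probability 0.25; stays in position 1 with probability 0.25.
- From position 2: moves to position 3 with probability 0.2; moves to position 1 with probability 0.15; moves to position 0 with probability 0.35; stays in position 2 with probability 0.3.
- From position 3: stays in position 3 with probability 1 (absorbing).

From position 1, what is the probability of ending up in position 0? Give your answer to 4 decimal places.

Let h(s) be the probability of absorption at position 0 starting from transient state s. Then h(position 0) = 1 and h(position 3) = 0. By first-step analysis:
h(position 1) = 0.25·1 + 0.25·h(position 1) + 0.25·h(position 2) + 0.25·0
h(position 2) = 0.35·1 + 0.15·h(position 1) + 0.3·h(position 2) + 0.2·0
Solving: h(position 1) = 0.5385, h(position 2) = 0.6154.
Starting from position 1, the probability is 0.5385.

0.5385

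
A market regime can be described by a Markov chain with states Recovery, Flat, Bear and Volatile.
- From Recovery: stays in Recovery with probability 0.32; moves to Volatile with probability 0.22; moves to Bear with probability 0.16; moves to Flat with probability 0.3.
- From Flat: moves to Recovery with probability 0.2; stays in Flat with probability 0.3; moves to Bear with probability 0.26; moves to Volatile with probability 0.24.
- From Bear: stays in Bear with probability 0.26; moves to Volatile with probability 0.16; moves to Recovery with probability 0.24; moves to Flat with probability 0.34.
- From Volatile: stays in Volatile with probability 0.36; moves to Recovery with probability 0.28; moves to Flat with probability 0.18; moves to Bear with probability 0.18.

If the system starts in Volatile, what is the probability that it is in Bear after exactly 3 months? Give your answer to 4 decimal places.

0.2120

Propagate the distribution vector 3 months from Volatile.
After 0 months: (0.0000, 0.0000, 0.0000, 1.0000)
After 1 month: (0.2800, 0.1800, 0.1800, 0.3600)
After 2 months: (0.2696, 0.2640, 0.2032, 0.2632)
After 3 months: (0.2615, 0.2765, 0.2120, 0.2499)
P(in Bear after 3 months) = 0.2120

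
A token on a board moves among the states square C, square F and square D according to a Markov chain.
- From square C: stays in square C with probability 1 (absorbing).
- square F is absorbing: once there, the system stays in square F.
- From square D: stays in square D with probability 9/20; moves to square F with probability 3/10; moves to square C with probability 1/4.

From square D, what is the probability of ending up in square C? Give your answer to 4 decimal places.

0.4545

Let h(s) be the probability of absorption at square C starting from transient state s. Then h(square C) = 1 and h(square F) = 0. By first-step analysis:
h(square D) = 0.25·1 + 0.3·0 + 0.45·h(square D)
Solving: h(square D) = 0.4545.
Starting from square D, the probability is 0.4545.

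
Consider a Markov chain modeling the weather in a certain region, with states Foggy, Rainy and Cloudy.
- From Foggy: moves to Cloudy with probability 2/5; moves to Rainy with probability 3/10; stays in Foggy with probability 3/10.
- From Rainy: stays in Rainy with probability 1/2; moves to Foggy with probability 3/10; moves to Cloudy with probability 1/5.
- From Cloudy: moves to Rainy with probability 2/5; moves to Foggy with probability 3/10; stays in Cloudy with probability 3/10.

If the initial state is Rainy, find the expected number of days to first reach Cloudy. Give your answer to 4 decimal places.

3.8462

Let t(s) be the expected number of days to first reach Cloudy from state s, with t(Cloudy) = 0. Conditioning on the first day:
t(Foggy) = 1 + 0.3·t(Foggy) + 0.3·t(Rainy)
t(Rainy) = 1 + 0.3·t(Foggy) + 0.5·t(Rainy)
Solving: t(Foggy) = 3.0769, t(Rainy) = 3.8462.
Expected days from Rainy to Cloudy: 3.8462.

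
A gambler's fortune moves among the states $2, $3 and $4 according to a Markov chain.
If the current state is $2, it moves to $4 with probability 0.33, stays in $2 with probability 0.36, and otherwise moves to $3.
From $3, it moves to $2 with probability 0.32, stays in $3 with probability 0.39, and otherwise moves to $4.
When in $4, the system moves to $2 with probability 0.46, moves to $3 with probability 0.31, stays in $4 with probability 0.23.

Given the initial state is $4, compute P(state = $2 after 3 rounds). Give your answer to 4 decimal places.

Propagate the distribution vector 3 rounds from $4.
After 0 rounds: (0.0000, 0.0000, 1.0000)
After 1 round: (0.4600, 0.3100, 0.2300)
After 2 rounds: (0.3706, 0.3348, 0.2946)
After 3 rounds: (0.3761, 0.3368, 0.2871)
P(in $2 after 3 rounds) = 0.3761

0.3761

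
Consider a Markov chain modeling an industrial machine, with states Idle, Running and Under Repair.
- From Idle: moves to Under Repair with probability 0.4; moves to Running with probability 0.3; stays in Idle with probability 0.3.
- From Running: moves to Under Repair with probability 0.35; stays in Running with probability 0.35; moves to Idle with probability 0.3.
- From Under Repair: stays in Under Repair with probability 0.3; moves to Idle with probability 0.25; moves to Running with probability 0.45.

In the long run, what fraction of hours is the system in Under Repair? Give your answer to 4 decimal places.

Let the stationary distribution be π with π = πP and π_1 + π_2 + π_3 = 1.
π_1 = 0.3·π_1 + 0.3·π_2 + 0.25·π_3
π_2 = 0.3·π_1 + 0.35·π_2 + 0.45·π_3
Solving with the normalization constraint gives π = (0.2827, 0.3705, 0.3468).
So the stationary probability of Under Repair is 0.3468.

0.3468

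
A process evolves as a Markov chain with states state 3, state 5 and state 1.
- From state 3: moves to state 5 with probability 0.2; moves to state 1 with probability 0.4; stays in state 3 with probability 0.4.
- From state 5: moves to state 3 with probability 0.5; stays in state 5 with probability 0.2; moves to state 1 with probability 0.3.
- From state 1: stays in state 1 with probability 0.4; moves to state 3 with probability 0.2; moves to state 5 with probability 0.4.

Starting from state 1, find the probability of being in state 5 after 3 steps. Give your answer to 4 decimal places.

0.2720

Propagate the distribution vector 3 steps from state 1.
After 0 steps: (0.0000, 0.0000, 1.0000)
After 1 step: (0.2000, 0.4000, 0.4000)
After 2 steps: (0.3600, 0.2800, 0.3600)
After 3 steps: (0.3560, 0.2720, 0.3720)
P(in state 5 after 3 steps) = 0.2720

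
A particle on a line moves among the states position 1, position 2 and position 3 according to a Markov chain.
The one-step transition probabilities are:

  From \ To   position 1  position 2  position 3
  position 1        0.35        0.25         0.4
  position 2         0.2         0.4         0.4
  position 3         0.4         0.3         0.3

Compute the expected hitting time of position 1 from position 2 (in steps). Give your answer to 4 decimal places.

Let t(s) be the expected number of steps to first reach position 1 from state s, with t(position 1) = 0. Conditioning on the first step:
t(position 2) = 1 + 0.4·t(position 2) + 0.4·t(position 3)
t(position 3) = 1 + 0.3·t(position 2) + 0.3·t(position 3)
Solving: t(position 2) = 3.6667, t(position 3) = 3.0000.
Expected steps from position 2 to position 1: 3.6667.

3.6667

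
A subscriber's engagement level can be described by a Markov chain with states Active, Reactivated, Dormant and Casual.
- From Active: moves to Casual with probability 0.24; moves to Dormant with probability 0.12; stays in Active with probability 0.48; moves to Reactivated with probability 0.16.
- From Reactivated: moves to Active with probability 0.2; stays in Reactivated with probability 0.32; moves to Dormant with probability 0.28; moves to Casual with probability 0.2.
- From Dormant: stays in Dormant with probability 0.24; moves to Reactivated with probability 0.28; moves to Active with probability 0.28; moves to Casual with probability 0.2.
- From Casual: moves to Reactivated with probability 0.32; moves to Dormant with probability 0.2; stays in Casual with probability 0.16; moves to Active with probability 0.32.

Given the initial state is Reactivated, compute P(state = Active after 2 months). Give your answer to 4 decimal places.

Propagate the distribution vector 2 months from Reactivated.
After 0 months: (0.0000, 1.0000, 0.0000, 0.0000)
After 1 month: (0.2000, 0.3200, 0.2800, 0.2000)
After 2 months: (0.3024, 0.2768, 0.2208, 0.2000)
P(in Active after 2 months) = 0.3024

0.3024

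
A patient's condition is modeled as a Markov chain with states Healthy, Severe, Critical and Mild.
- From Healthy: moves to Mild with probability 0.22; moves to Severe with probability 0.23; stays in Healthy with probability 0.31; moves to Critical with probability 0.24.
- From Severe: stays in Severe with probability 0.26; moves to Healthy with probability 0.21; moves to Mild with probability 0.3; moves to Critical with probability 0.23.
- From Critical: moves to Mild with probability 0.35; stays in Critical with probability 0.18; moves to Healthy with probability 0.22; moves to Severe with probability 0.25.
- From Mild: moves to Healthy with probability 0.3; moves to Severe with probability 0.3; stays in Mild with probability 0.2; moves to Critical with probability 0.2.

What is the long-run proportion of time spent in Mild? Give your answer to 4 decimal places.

Let the stationary distribution be π with π = πP and π_1 + π_2 + π_3 + π_4 = 1.
π_1 = 0.31·π_1 + 0.21·π_2 + 0.22·π_3 + 0.3·π_4
π_2 = 0.23·π_1 + 0.26·π_2 + 0.25·π_3 + 0.3·π_4
π_3 = 0.24·π_1 + 0.23·π_2 + 0.18·π_3 + 0.2·π_4
Solving with the normalization constraint gives π = (0.2621, 0.2605, 0.2140, 0.2634).
So the stationary probability of Mild is 0.2634.

0.2634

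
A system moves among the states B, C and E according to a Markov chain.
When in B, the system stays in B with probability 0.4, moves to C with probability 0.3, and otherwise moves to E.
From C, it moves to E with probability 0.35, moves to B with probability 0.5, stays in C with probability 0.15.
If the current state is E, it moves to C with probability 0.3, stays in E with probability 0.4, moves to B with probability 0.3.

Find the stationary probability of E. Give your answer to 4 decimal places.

Let the stationary distribution be π with π = πP and π_1 + π_2 + π_3 = 1.
π_1 = 0.4·π_1 + 0.5·π_2 + 0.3·π_3
π_2 = 0.3·π_1 + 0.15·π_2 + 0.3·π_3
Solving with the normalization constraint gives π = (0.3913, 0.2609, 0.3478).
So the stationary probability of E is 0.3478.

0.3478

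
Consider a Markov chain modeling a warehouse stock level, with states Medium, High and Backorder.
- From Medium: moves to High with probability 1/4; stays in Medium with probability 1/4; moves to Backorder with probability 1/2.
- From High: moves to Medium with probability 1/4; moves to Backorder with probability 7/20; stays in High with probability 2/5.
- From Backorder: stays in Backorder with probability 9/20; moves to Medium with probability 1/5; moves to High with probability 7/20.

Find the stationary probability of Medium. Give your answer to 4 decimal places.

0.2287

Let the stationary distribution be π with π = πP and π_1 + π_2 + π_3 = 1.
π_1 = 0.25·π_1 + 0.25·π_2 + 0.2·π_3
π_2 = 0.25·π_1 + 0.4·π_2 + 0.35·π_3
Solving with the normalization constraint gives π = (0.2287, 0.3444, 0.4270).
So the stationary probability of Medium is 0.2287.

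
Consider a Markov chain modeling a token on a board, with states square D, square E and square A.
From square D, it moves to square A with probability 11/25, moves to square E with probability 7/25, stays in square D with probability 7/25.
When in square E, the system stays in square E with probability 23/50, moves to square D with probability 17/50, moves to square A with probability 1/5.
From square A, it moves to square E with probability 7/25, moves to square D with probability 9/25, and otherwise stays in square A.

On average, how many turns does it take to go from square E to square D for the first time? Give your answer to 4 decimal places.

Let t(s) be the expected number of turns to first reach square D from state s, with t(square D) = 0. Conditioning on the first turn:
t(square E) = 1 + 0.46·t(square E) + 0.2·t(square A)
t(square A) = 1 + 0.28·t(square E) + 0.36·t(square A)
Solving: t(square E) = 2.9006, t(square A) = 2.8315.
Expected turns from square E to square D: 2.9006.

2.9006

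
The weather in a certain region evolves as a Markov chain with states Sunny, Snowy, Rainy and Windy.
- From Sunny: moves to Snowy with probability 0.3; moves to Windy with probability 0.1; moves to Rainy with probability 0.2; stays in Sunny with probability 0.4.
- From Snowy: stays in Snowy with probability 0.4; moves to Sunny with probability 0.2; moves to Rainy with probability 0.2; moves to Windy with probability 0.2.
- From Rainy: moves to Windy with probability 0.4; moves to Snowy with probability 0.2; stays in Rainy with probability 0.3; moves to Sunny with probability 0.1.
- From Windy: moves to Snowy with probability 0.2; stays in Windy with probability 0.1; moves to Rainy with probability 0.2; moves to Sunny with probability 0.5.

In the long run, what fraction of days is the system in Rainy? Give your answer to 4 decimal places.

Let the stationary distribution be π with π = πP and π_1 + π_2 + π_3 + π_4 = 1.
π_1 = 0.4·π_1 + 0.2·π_2 + 0.1·π_3 + 0.5·π_4
π_2 = 0.3·π_1 + 0.4·π_2 + 0.2·π_3 + 0.2·π_4
π_3 = 0.2·π_1 + 0.2·π_2 + 0.3·π_3 + 0.2·π_4
Solving with the normalization constraint gives π = (0.2955, 0.2869, 0.2222, 0.1954).
So the stationary probability of Rainy is 0.2222.

0.2222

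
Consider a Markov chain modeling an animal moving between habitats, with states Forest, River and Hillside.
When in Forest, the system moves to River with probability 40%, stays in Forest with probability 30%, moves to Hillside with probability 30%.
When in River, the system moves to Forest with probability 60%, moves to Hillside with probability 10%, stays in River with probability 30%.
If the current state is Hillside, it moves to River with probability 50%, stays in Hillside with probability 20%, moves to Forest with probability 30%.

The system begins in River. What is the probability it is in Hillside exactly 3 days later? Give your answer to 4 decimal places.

0.2010

Propagate the distribution vector 3 days from River.
After 0 days: (0.0000, 1.0000, 0.0000)
After 1 day: (0.6000, 0.3000, 0.1000)
After 2 days: (0.3900, 0.3800, 0.2300)
After 3 days: (0.4140, 0.3850, 0.2010)
P(in Hillside after 3 days) = 0.2010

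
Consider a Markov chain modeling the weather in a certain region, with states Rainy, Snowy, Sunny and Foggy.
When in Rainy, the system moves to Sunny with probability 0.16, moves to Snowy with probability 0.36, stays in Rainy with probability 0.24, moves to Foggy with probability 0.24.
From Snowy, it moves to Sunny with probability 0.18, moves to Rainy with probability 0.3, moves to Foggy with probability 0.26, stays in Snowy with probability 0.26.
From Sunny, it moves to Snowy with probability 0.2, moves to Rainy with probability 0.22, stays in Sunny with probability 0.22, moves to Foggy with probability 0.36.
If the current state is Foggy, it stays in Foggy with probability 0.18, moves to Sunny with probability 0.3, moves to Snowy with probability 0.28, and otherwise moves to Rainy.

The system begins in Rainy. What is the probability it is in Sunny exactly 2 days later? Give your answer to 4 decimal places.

Propagate the distribution vector 2 days from Rainy.
After 0 days: (1.0000, 0.0000, 0.0000, 0.0000)
After 1 day: (0.2400, 0.3600, 0.1600, 0.2400)
After 2 days: (0.2584, 0.2792, 0.2104, 0.2520)
P(in Sunny after 2 days) = 0.2104

0.2104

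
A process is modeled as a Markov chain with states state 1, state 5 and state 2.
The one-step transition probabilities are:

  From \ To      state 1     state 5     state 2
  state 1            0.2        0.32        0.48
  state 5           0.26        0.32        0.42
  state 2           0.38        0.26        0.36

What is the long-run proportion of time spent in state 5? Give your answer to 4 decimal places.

0.2952

Let the stationary distribution be π with π = πP and π_1 + π_2 + π_3 = 1.
π_1 = 0.2·π_1 + 0.26·π_2 + 0.38·π_3
π_2 = 0.32·π_1 + 0.32·π_2 + 0.26·π_3
Solving with the normalization constraint gives π = (0.2920, 0.2952, 0.4128).
So the stationary probability of state 5 is 0.2952.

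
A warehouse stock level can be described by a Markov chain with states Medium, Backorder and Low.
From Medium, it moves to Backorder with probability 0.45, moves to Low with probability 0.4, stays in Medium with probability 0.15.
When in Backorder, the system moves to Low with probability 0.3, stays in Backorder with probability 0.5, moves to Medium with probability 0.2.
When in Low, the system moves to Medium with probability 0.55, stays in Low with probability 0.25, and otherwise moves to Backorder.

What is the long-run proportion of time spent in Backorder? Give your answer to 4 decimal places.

Let the stationary distribution be π with π = πP and π_1 + π_2 + π_3 = 1.
π_1 = 0.15·π_1 + 0.2·π_2 + 0.55·π_3
π_2 = 0.45·π_1 + 0.5·π_2 + 0.2·π_3
Solving with the normalization constraint gives π = (0.2951, 0.3911, 0.3138).
So the stationary probability of Backorder is 0.3911.

0.3911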